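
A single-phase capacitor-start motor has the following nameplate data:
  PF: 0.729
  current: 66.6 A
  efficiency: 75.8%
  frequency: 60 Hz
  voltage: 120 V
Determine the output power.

P_in = V·I·cosφ = 120 × 66.6 × 0.729 = 5826 W
P_out = η·P_in = 0.758 × 5826 = 4416 W

4.42 kW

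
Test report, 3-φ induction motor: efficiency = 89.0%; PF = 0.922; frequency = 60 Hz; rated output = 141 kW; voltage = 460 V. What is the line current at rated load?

216 A

P_out = 141 kW = 141000 W
P_in = P_out / η = 141000 / 0.890 = 158427 W
I_L = P_in / (√3·V_L·cosφ) = 158427 / (1.732 × 460 × 0.922) = 216 A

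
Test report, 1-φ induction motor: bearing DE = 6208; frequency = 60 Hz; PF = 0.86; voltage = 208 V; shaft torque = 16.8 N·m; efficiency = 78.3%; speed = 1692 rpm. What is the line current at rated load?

ω = 2π×1692/60 = 177.2 rad/s; P_out = τω = 16.8 × 177.2 = 2977 W
P_in = P_out / η = 2977 / 0.783 = 3802 W
I = P_in / (V·cosφ) = 3802 / (208 × 0.86) = 21.3 A

21.3 A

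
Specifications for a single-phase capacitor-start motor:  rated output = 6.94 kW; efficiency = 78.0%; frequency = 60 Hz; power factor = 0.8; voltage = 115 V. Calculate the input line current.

P_out = 6.94 kW = 6940 W
P_in = P_out / η = 6940 / 0.780 = 8897 W
I = P_in / (V·cosφ) = 8897 / (115 × 0.8) = 96.7 A

96.7 A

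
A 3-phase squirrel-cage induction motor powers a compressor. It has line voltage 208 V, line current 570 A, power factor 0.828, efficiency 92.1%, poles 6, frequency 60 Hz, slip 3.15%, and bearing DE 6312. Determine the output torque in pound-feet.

949 lb·ft

P_in = √3·V·I·cosφ = 1.732 × 208 × 570 × 0.828 = 170026 W
P_out = η·P_in = 0.921 × 170026 = 156594 W
n_s = 120×60/6 = 1200 rpm; n = 1200×(1−0.0315) = 1162 rpm
ω = 2π×1162/60 = 121.7 rad/s
τ = P_out/ω = 156594/121.7 = 1287 N·m
In lb·ft: 1287/1.356 = 949 lb·ft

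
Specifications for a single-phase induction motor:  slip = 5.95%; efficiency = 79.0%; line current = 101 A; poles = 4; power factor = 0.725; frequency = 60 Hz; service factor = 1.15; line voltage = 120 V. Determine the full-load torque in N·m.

P_in = V·I·cosφ = 120 × 101 × 0.725 = 8787 W
P_out = η·P_in = 0.79 × 8787 = 6942 W
n_s = 120×60/4 = 1800 rpm; n = 1800×(1−0.0595) = 1693 rpm
ω = 2π×1693/60 = 177.3 rad/s
τ = P_out/ω = 6942/177.3 = 39.2 N·m

39.2 N·m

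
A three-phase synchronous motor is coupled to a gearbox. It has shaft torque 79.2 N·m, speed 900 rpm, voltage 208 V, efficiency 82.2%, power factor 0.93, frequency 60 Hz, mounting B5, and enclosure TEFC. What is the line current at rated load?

ω = 2π×900/60 = 94.25 rad/s; P_out = τω = 79.2 × 94.25 = 7465 W
P_in = P_out / η = 7465 / 0.822 = 9082 W
I_L = P_in / (√3·V_L·cosφ) = 9082 / (1.732 × 208 × 0.93) = 27.1 A

27.1 A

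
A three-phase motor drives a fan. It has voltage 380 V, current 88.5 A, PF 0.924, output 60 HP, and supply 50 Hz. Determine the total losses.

9.06 kW

P_in = √3·V·I·cosφ = 1.732×380×88.5×0.924 = 53820 W
P_out = 60×746 = 44760 W
Losses = P_in − P_out = 53820 − 44760 = 9060 W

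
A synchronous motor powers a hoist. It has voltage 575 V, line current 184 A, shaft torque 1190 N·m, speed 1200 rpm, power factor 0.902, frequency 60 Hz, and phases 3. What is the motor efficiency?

90.5 %

ω = 2π × 1200/60 = 125.7 rad/s; P_out = τω = 1190 × 125.7 = 149583 W
P_in = √3·V_L·I_L·cosφ = 1.732 × 575 × 184 × 0.902 = 165288 W
η = P_out / P_in = 149583 / 165288 = 0.905 = 90.5%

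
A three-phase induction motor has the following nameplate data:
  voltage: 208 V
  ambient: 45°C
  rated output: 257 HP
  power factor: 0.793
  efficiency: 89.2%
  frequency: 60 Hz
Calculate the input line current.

P_out = 257 × 746 = 191722 W
P_in = P_out / η = 191722 / 0.892 = 214935 W
I_L = P_in / (√3·V_L·cosφ) = 214935 / (1.732 × 208 × 0.793) = 752 A

752 A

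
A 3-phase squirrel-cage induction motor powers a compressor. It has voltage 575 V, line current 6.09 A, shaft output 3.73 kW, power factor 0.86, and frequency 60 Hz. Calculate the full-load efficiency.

P_out = 3.73 kW = 3730 W
P_in = √3·V_L·I_L·cosφ = 1.732 × 575 × 6.09 × 0.86 = 5216 W
η = P_out / P_in = 3730 / 5216 = 0.715 = 71.5%

71.5 %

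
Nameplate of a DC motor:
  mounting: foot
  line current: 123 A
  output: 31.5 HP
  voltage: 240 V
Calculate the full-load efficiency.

79.6 %

P_out = 31.5 × 746 = 23499 W
P_in = V·I = 240 × 123 = 29520 W
η = P_out / P_in = 23499 / 29520 = 0.796 = 79.6%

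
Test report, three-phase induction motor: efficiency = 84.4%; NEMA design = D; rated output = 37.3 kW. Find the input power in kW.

44.2 kW

P_out = 37300 W
P_in = P_out/η = 37300/0.844 = 44194 W = 44.2 kW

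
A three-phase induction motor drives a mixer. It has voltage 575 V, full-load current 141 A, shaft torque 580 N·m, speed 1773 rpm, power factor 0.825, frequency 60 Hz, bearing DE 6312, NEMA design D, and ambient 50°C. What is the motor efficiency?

93.0 %

ω = 2π × 1773/60 = 185.7 rad/s; P_out = τω = 580 × 185.7 = 107706 W
P_in = √3·V_L·I_L·cosφ = 1.732 × 575 × 141 × 0.825 = 115848 W
η = P_out / P_in = 107706 / 115848 = 0.930 = 93.0%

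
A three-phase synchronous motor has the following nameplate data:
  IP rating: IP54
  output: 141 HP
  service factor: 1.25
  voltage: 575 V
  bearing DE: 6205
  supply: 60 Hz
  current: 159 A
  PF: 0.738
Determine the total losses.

P_in = √3·V·I·cosφ = 1.732×575×159×0.738 = 116861 W
P_out = 141×746 = 105186 W
Losses = P_in − P_out = 116861 − 105186 = 11675 W

11.7 kW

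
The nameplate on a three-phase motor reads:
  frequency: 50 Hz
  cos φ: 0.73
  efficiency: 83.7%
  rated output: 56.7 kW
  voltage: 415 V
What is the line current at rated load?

P_out = 56.7 kW = 56700 W
P_in = P_out / η = 56700 / 0.837 = 67742 W
I_L = P_in / (√3·V_L·cosφ) = 67742 / (1.732 × 415 × 0.73) = 129 A

129 A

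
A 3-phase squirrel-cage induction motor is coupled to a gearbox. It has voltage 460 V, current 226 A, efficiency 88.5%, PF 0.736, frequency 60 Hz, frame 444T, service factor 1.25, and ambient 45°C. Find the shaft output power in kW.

117 kW

P_in = √3·V·I·cosφ = 1.732 × 460 × 226 × 0.736 = 132523 W
P_out = η·P_in = 0.885 × 132523 = 117283 W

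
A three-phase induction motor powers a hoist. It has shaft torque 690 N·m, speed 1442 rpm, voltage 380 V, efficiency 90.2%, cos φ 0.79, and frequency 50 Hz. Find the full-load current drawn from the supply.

ω = 2π×1442/60 = 151 rad/s; P_out = τω = 690 × 151 = 104190 W
P_in = P_out / η = 104190 / 0.902 = 115510 W
I_L = P_in / (√3·V_L·cosφ) = 115510 / (1.732 × 380 × 0.79) = 222 A

222 A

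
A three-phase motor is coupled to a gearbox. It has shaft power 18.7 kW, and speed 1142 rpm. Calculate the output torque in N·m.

156 N·m

ω = 2π × 1142/60 = 119.6 rad/s
τ = P/ω = 18700/119.6 = 156 N·m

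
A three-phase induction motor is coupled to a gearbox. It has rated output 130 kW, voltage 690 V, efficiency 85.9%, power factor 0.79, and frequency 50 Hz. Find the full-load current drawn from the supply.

160 A

P_out = 130 kW = 130000 W
P_in = P_out / η = 130000 / 0.859 = 151339 W
I_L = P_in / (√3·V_L·cosφ) = 151339 / (1.732 × 690 × 0.79) = 160 A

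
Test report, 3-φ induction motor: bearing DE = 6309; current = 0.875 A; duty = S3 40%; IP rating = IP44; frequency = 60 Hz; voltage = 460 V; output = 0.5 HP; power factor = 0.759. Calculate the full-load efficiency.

P_out = 0.5 × 746 = 373 W
P_in = √3·V_L·I_L·cosφ = 1.732 × 460 × 0.875 × 0.759 = 529 W
η = P_out / P_in = 373 / 529 = 0.705 = 70.5%

70.5 %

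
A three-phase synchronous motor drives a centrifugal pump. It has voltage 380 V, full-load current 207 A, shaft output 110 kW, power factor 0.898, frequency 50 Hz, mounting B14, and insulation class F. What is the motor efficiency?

P_out = 110 kW = 110000 W
P_in = √3·V_L·I_L·cosφ = 1.732 × 380 × 207 × 0.898 = 122343 W
η = P_out / P_in = 110000 / 122343 = 0.899 = 89.9%

89.9 %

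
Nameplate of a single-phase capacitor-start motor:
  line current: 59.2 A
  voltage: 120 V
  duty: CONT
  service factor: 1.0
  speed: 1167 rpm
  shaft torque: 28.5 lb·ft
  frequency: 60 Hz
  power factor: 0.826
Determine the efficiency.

τ = 28.5 lb·ft × 1.356 = 38.65 N·m
ω = 2π × 1167/60 = 122.2 rad/s; P_out = τω = 38.65 × 122.2 = 4723 W
P_in = V·I·cosφ = 120 × 59.2 × 0.826 = 5868 W
η = P_out / P_in = 4723 / 5868 = 0.805 = 80.5%

80.5 %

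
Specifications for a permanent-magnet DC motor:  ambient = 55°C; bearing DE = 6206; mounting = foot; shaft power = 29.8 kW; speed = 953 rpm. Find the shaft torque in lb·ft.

220 lb·ft

ω = 2π × 953/60 = 99.8 rad/s
τ = P/ω = 29800/99.8 = 298.6 N·m
In lb·ft: 298.6/1.356 = 220 lb·ft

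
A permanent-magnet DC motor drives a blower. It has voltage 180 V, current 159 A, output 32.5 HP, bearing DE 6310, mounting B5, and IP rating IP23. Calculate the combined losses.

4380 W

P_in = V·I = 180×159 = 28620 W
P_out = 32.5×746 = 24245 W
Losses = P_in − P_out = 28620 − 24245 = 4375 W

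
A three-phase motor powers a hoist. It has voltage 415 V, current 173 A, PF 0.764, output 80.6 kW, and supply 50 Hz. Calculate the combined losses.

P_in = √3·V·I·cosφ = 1.732×415×173×0.764 = 95003 W
P_out = 80600 W
Losses = P_in − P_out = 95003 − 80600 = 14403 W

14400 W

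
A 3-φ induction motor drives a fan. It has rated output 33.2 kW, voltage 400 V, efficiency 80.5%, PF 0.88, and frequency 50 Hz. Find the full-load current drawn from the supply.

P_out = 33.2 kW = 33200 W
P_in = P_out / η = 33200 / 0.805 = 41242 W
I_L = P_in / (√3·V_L·cosφ) = 41242 / (1.732 × 400 × 0.88) = 67.6 A

67.6 A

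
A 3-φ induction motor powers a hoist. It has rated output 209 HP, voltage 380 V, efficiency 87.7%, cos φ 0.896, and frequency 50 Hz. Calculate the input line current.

301 A

P_out = 209 × 746 = 155914 W
P_in = P_out / η = 155914 / 0.877 = 177781 W
I_L = P_in / (√3·V_L·cosφ) = 177781 / (1.732 × 380 × 0.896) = 301 A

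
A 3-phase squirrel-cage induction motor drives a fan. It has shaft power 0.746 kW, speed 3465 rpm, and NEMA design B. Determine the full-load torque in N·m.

ω = 2π × 3465/60 = 362.9 rad/s
τ = P/ω = 746/362.9 = 2.06 N·m

2.06 N·m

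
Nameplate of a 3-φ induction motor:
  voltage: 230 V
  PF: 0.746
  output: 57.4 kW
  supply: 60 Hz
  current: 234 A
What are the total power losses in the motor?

P_in = √3·V·I·cosφ = 1.732×230×234×0.746 = 69539 W
P_out = 57400 W
Losses = P_in − P_out = 69539 − 57400 = 12139 W

12.1 kW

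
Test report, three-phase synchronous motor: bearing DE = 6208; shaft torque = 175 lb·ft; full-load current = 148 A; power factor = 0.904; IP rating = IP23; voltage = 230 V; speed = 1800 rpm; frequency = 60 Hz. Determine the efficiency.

83.9 %

τ = 175 lb·ft × 1.356 = 237.3 N·m
ω = 2π × 1800/60 = 188.5 rad/s; P_out = τω = 237.3 × 188.5 = 44731 W
P_in = √3·V_L·I_L·cosφ = 1.732 × 230 × 148 × 0.904 = 53297 W
η = P_out / P_in = 44731 / 53297 = 0.839 = 83.9%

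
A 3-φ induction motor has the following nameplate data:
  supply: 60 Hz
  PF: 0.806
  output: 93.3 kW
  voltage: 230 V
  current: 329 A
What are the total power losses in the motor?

P_in = √3·V·I·cosφ = 1.732×230×329×0.806 = 105635 W
P_out = 93300 W
Losses = P_in − P_out = 105635 − 93300 = 12335 W

12300 W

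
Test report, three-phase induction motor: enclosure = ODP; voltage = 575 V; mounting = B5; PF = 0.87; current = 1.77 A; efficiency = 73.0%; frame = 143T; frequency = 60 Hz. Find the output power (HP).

1.5 HP

P_in = √3·V·I·cosφ = 1.732 × 575 × 1.77 × 0.87 = 1534 W
P_out = η·P_in = 0.73 × 1534 = 1120 W
= 1120/746 = 1.5 HP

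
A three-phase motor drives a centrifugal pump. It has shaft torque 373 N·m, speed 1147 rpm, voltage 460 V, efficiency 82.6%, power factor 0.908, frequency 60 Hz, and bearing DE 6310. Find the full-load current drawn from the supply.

ω = 2π×1147/60 = 120.1 rad/s; P_out = τω = 373 × 120.1 = 44797 W
P_in = P_out / η = 44797 / 0.826 = 54234 W
I_L = P_in / (√3·V_L·cosφ) = 54234 / (1.732 × 460 × 0.908) = 75 A

75 A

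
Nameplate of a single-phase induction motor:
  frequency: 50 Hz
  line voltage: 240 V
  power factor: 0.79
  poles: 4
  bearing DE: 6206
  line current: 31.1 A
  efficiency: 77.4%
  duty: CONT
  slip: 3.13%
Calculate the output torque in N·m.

P_in = V·I·cosφ = 240 × 31.1 × 0.79 = 5897 W
P_out = η·P_in = 0.774 × 5897 = 4564 W
n_s = 120×50/4 = 1500 rpm; n = 1500×(1−0.0313) = 1453 rpm
ω = 2π×1453/60 = 152.2 rad/s
τ = P_out/ω = 4564/152.2 = 30 N·m

30 N·m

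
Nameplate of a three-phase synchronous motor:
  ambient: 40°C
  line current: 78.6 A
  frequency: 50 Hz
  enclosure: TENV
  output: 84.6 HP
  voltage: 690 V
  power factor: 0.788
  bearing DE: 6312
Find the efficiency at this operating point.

P_out = 84.6 × 746 = 63112 W
P_in = √3·V_L·I_L·cosφ = 1.732 × 690 × 78.6 × 0.788 = 74019 W
η = P_out / P_in = 63112 / 74019 = 0.853 = 85.3%

85.3 %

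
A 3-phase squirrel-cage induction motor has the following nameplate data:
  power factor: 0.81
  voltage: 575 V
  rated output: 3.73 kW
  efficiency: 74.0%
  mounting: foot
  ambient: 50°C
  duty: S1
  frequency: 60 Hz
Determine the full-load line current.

P_out = 3.73 kW = 3730 W
P_in = P_out / η = 3730 / 0.740 = 5041 W
I_L = P_in / (√3·V_L·cosφ) = 5041 / (1.732 × 575 × 0.81) = 6.25 A

6.25 A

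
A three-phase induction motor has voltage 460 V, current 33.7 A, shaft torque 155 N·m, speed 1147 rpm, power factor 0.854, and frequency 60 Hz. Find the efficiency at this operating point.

ω = 2π × 1147/60 = 120.1 rad/s; P_out = τω = 155 × 120.1 = 18616 W
P_in = √3·V_L·I_L·cosφ = 1.732 × 460 × 33.7 × 0.854 = 22929 W
η = P_out / P_in = 18616 / 22929 = 0.812 = 81.2%

81.2 %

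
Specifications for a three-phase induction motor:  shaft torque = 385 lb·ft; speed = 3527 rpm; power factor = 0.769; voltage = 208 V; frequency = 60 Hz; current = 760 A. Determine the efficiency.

τ = 385 lb·ft × 1.356 = 522.1 N·m
ω = 2π × 3527/60 = 369.3 rad/s; P_out = τω = 522.1 × 369.3 = 192812 W
P_in = √3·V_L·I_L·cosφ = 1.732 × 208 × 760 × 0.769 = 210548 W
η = P_out / P_in = 192812 / 210548 = 0.916 = 91.6%

91.6 %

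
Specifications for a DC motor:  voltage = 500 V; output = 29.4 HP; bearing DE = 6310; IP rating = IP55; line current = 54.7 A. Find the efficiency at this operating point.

80.2 %

P_out = 29.4 × 746 = 21932 W
P_in = V·I = 500 × 54.7 = 27350 W
η = P_out / P_in = 21932 / 27350 = 0.802 = 80.2%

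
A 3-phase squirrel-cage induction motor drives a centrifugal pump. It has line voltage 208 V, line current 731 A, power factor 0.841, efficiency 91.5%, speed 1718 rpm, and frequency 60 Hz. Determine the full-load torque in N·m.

1130 N·m

P_in = √3·V·I·cosφ = 1.732 × 208 × 731 × 0.841 = 221475 W
P_out = η·P_in = 0.915 × 221475 = 202650 W
n = 1718 rpm
ω = 2π×1718/60 = 179.9 rad/s
τ = P_out/ω = 202650/179.9 = 1130 N·m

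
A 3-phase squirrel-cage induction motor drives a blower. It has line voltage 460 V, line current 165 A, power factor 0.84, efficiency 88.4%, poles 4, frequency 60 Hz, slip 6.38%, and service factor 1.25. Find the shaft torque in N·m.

553 N·m

P_in = √3·V·I·cosφ = 1.732 × 460 × 165 × 0.84 = 110425 W
P_out = η·P_in = 0.884 × 110425 = 97616 W
n_s = 120×60/4 = 1800 rpm; n = 1800×(1−0.0638) = 1685 rpm
ω = 2π×1685/60 = 176.5 rad/s
τ = P_out/ω = 97616/176.5 = 553 N·m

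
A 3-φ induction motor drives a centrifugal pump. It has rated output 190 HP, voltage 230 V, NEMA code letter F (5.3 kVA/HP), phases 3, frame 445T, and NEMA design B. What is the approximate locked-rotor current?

2530 A

S_LR = 5.3 × 190 = 1007 kVA
I_LR = S_LR/(√3·V_L) = 1007000/(1.732×230) = 2530 A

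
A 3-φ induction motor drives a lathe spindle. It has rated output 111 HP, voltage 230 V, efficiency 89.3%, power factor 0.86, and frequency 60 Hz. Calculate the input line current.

P_out = 111 × 746 = 82806 W
P_in = P_out / η = 82806 / 0.893 = 92728 W
I_L = P_in / (√3·V_L·cosφ) = 92728 / (1.732 × 230 × 0.86) = 271 A

271 A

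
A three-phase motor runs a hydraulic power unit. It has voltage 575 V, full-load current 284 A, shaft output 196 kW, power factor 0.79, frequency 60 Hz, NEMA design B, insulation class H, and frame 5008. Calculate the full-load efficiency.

87.7 %

P_out = 196 kW = 196000 W
P_in = √3·V_L·I_L·cosφ = 1.732 × 575 × 284 × 0.79 = 223440 W
η = P_out / P_in = 196000 / 223440 = 0.877 = 87.7%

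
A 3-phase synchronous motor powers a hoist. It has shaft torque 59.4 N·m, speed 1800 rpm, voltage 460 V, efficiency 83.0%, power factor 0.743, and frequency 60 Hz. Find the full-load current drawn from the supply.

22.8 A

ω = 2π×1800/60 = 188.5 rad/s; P_out = τω = 59.4 × 188.5 = 11197 W
P_in = P_out / η = 11197 / 0.830 = 13490 W
I_L = P_in / (√3·V_L·cosφ) = 13490 / (1.732 × 460 × 0.743) = 22.8 A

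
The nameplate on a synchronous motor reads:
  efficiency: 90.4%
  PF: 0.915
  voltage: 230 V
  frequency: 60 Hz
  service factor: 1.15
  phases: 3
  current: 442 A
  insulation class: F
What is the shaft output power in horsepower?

P_in = √3·V·I·cosφ = 1.732 × 230 × 442 × 0.915 = 161109 W
P_out = η·P_in = 0.904 × 161109 = 145643 W
= 145643/746 = 195 HP

195 HP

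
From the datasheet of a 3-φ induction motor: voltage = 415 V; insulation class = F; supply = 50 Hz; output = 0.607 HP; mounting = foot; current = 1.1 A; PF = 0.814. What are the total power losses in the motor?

191 W

P_in = √3·V·I·cosφ = 1.732×415×1.1×0.814 = 644 W
P_out = 0.607×746 = 453 W
Losses = P_in − P_out = 644 − 453 = 191 W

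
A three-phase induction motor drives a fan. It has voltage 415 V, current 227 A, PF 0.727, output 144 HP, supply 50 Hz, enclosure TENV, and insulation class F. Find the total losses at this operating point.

11.2 kW

P_in = √3·V·I·cosφ = 1.732×415×227×0.727 = 118620 W
P_out = 144×746 = 107424 W
Losses = P_in − P_out = 118620 − 107424 = 11196 W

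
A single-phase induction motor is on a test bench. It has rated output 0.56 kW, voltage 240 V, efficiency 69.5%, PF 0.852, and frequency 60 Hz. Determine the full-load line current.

3.94 A

P_out = 0.56 kW = 560 W
P_in = P_out / η = 560 / 0.695 = 806 W
I = P_in / (V·cosφ) = 806 / (240 × 0.852) = 3.94 A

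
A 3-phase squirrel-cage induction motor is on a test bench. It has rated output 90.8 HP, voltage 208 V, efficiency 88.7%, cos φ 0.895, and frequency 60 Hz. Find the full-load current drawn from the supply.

237 A

P_out = 90.8 × 746 = 67737 W
P_in = P_out / η = 67737 / 0.887 = 76366 W
I_L = P_in / (√3·V_L·cosφ) = 76366 / (1.732 × 208 × 0.895) = 237 A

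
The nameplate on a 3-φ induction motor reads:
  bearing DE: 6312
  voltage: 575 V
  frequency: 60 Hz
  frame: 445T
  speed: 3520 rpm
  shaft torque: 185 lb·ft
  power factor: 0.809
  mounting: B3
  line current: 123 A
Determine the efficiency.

93.3 %

τ = 185 lb·ft × 1.356 = 250.9 N·m
ω = 2π × 3520/60 = 368.6 rad/s; P_out = τω = 250.9 × 368.6 = 92482 W
P_in = √3·V_L·I_L·cosφ = 1.732 × 575 × 123 × 0.809 = 99099 W
η = P_out / P_in = 92482 / 99099 = 0.933 = 93.3%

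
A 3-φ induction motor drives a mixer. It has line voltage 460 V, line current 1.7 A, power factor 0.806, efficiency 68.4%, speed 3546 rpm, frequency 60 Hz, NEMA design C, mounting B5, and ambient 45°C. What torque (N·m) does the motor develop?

2.01 N·m

P_in = √3·V·I·cosφ = 1.732 × 460 × 1.7 × 0.806 = 1092 W
P_out = η·P_in = 0.684 × 1092 = 747 W
n = 3546 rpm
ω = 2π×3546/60 = 371.3 rad/s
τ = P_out/ω = 747/371.3 = 2.01 N·m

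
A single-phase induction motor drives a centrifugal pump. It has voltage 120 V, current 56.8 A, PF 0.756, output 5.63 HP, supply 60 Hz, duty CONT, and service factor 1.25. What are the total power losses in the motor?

P_in = V·I·cosφ = 120×56.8×0.756 = 5153 W
P_out = 5.63×746 = 4200 W
Losses = P_in − P_out = 5153 − 4200 = 953 W

953 W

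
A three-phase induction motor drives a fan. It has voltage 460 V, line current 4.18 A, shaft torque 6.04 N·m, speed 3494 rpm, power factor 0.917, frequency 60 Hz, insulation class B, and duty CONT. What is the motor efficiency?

ω = 2π × 3494/60 = 365.9 rad/s; P_out = τω = 6.04 × 365.9 = 2210 W
P_in = √3·V_L·I_L·cosφ = 1.732 × 460 × 4.18 × 0.917 = 3054 W
η = P_out / P_in = 2210 / 3054 = 0.724 = 72.4%

72.4 %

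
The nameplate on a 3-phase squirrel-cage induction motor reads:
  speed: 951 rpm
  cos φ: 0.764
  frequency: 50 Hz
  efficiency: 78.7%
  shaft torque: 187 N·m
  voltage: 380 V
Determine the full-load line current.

ω = 2π×951/60 = 99.59 rad/s; P_out = τω = 187 × 99.59 = 18623 W
P_in = P_out / η = 18623 / 0.787 = 23663 W
I_L = P_in / (√3·V_L·cosφ) = 23663 / (1.732 × 380 × 0.764) = 47.1 A

47.1 A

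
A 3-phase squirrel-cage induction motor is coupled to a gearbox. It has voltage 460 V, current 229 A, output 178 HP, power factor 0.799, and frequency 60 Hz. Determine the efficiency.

91.1 %

P_out = 178 × 746 = 132788 W
P_in = √3·V_L·I_L·cosφ = 1.732 × 460 × 229 × 0.799 = 145777 W
η = P_out / P_in = 132788 / 145777 = 0.911 = 91.1%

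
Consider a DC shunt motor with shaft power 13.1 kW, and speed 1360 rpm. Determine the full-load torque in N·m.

92 N·m

ω = 2π × 1360/60 = 142.4 rad/s
τ = P/ω = 13100/142.4 = 92 N·m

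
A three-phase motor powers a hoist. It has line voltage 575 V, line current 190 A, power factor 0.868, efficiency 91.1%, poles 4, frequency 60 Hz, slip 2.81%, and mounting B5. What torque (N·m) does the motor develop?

817 N·m

P_in = √3·V·I·cosφ = 1.732 × 575 × 190 × 0.868 = 164244 W
P_out = η·P_in = 0.911 × 164244 = 149626 W
n_s = 120×60/4 = 1800 rpm; n = 1800×(1−0.0281) = 1749 rpm
ω = 2π×1749/60 = 183.2 rad/s
τ = P_out/ω = 149626/183.2 = 817 N·m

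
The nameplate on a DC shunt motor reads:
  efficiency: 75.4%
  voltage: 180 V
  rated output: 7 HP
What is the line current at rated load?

38.5 A

P_out = 7 × 746 = 5222 W
P_in = P_out / η = 5222 / 0.754 = 6926 W
I = P_in / V = 6926 / 180 = 38.5 A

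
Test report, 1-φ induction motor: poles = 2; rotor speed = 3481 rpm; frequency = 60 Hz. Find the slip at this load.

n_s = 120f/p = 120×60/2 = 3600 rpm
s = (n_s − n)/n_s = (3600 − 3481)/3600 = 0.0331

3.31 %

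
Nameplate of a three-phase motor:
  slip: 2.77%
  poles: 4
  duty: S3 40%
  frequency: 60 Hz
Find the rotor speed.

1750 rpm

n_s = 120f/p = 120×60/4 = 1800 rpm
n = n_s(1 − s) = 1800 × (1 − 0.0277) = 1750 rpm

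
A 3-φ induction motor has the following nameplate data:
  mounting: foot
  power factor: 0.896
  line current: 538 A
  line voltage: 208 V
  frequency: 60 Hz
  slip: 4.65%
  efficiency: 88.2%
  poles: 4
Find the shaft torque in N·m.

P_in = √3·V·I·cosφ = 1.732 × 208 × 538 × 0.896 = 173661 W
P_out = η·P_in = 0.882 × 173661 = 153169 W
n_s = 120×60/4 = 1800 rpm; n = 1800×(1−0.0465) = 1716 rpm
ω = 2π×1716/60 = 179.7 rad/s
τ = P_out/ω = 153169/179.7 = 852 N·m

852 N·m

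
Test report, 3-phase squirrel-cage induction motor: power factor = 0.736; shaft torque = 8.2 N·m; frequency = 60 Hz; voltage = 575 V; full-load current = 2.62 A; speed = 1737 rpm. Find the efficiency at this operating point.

77.7 %

ω = 2π × 1737/60 = 181.9 rad/s; P_out = τω = 8.2 × 181.9 = 1492 W
P_in = √3·V_L·I_L·cosφ = 1.732 × 575 × 2.62 × 0.736 = 1920 W
η = P_out / P_in = 1492 / 1920 = 0.777 = 77.7%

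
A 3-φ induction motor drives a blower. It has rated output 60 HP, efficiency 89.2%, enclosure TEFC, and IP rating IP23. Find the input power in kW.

50.2 kW

P_out = 60 × 746 = 44760 W
P_in = P_out/η = 44760/0.892 = 50179 W = 50.2 kW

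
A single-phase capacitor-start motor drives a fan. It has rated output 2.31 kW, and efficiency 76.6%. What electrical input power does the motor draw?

3.02 kW

P_out = 2310 W
P_in = P_out/η = 2310/0.766 = 3016 W = 3.02 kW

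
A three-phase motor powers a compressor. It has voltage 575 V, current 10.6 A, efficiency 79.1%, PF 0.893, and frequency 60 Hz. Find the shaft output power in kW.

P_in = √3·V·I·cosφ = 1.732 × 575 × 10.6 × 0.893 = 9427 W
P_out = η·P_in = 0.791 × 9427 = 7457 W

7.46 kW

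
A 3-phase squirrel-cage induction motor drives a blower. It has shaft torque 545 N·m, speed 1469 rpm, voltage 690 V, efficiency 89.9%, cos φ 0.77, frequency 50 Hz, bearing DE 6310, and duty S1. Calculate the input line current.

101 A

ω = 2π×1469/60 = 153.8 rad/s; P_out = τω = 545 × 153.8 = 83821 W
P_in = P_out / η = 83821 / 0.899 = 93238 W
I_L = P_in / (√3·V_L·cosφ) = 93238 / (1.732 × 690 × 0.77) = 101 A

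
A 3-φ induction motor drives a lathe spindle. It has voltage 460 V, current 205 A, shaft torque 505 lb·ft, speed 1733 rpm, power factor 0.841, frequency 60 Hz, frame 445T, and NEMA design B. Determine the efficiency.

90.5 %

τ = 505 lb·ft × 1.356 = 684.8 N·m
ω = 2π × 1733/60 = 181.5 rad/s; P_out = τω = 684.8 × 181.5 = 124291 W
P_in = √3·V_L·I_L·cosφ = 1.732 × 460 × 205 × 0.841 = 137359 W
η = P_out / P_in = 124291 / 137359 = 0.905 = 90.5%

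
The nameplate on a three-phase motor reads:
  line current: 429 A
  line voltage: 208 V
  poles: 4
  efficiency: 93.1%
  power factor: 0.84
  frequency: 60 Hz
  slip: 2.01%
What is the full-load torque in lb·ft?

483 lb·ft

P_in = √3·V·I·cosφ = 1.732 × 208 × 429 × 0.84 = 129822 W
P_out = η·P_in = 0.931 × 129822 = 120864 W
n_s = 120×60/4 = 1800 rpm; n = 1800×(1−0.0201) = 1764 rpm
ω = 2π×1764/60 = 184.7 rad/s
τ = P_out/ω = 120864/184.7 = 654.4 N·m
In lb·ft: 654.4/1.356 = 483 lb·ft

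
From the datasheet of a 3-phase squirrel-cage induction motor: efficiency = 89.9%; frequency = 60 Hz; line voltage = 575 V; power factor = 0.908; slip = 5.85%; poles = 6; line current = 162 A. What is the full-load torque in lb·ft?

821 lb·ft

P_in = √3·V·I·cosφ = 1.732 × 575 × 162 × 0.908 = 146493 W
P_out = η·P_in = 0.899 × 146493 = 131697 W
n_s = 120×60/6 = 1200 rpm; n = 1200×(1−0.0585) = 1130 rpm
ω = 2π×1130/60 = 118.3 rad/s
τ = P_out/ω = 131697/118.3 = 1113 N·m
In lb·ft: 1113/1.356 = 821 lb·ft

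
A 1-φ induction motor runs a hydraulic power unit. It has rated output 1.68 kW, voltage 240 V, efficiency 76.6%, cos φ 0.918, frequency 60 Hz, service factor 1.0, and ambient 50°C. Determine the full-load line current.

9.95 A

P_out = 1.68 kW = 1680 W
P_in = P_out / η = 1680 / 0.766 = 2193 W
I = P_in / (V·cosφ) = 2193 / (240 × 0.918) = 9.95 A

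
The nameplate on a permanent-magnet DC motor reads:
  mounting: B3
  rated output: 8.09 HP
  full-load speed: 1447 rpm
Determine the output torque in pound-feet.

29.4 lb·ft

P_out = 8.09 × 746 = 6035 W
ω = 2π × 1447/60 = 151.5 rad/s
τ = P_out/ω = 6035/151.5 = 39.83 N·m
In lb·ft: 39.83/1.356 = 29.4 lb·ft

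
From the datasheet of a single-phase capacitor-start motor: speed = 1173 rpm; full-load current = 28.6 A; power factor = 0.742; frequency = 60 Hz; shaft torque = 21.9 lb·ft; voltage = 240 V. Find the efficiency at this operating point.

71.6 %

τ = 21.9 lb·ft × 1.356 = 29.7 N·m
ω = 2π × 1173/60 = 122.8 rad/s; P_out = τω = 29.7 × 122.8 = 3647 W
P_in = V·I·cosφ = 240 × 28.6 × 0.742 = 5093 W
η = P_out / P_in = 3647 / 5093 = 0.716 = 71.6%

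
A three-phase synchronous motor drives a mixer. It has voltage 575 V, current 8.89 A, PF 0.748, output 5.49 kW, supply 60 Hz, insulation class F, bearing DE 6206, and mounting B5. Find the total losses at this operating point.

1130 W

P_in = √3·V·I·cosφ = 1.732×575×8.89×0.748 = 6622 W
P_out = 5490 W
Losses = P_in − P_out = 6622 − 5490 = 1132 W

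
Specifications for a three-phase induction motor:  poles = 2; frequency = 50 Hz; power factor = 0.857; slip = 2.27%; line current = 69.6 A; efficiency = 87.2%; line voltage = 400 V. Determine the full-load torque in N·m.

117 N·m

P_in = √3·V·I·cosφ = 1.732 × 400 × 69.6 × 0.857 = 41324 W
P_out = η·P_in = 0.872 × 41324 = 36035 W
n_s = 120×50/2 = 3000 rpm; n = 3000×(1−0.0227) = 2932 rpm
ω = 2π×2932/60 = 307 rad/s
τ = P_out/ω = 36035/307 = 117 N·m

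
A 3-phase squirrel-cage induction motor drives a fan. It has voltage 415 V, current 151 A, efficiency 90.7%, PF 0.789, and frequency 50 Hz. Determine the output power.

77.7 kW

P_in = √3·V·I·cosφ = 1.732 × 415 × 151 × 0.789 = 85635 W
P_out = η·P_in = 0.907 × 85635 = 77671 W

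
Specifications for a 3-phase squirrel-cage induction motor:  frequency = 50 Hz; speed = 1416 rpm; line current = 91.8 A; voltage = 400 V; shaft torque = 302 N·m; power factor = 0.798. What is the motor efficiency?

88.2 %

ω = 2π × 1416/60 = 148.3 rad/s; P_out = τω = 302 × 148.3 = 44787 W
P_in = √3·V_L·I_L·cosφ = 1.732 × 400 × 91.8 × 0.798 = 50752 W
η = P_out / P_in = 44787 / 50752 = 0.882 = 88.2%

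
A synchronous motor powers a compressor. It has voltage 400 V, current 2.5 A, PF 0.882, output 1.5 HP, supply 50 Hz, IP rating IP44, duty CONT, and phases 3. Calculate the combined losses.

409 W

P_in = √3·V·I·cosφ = 1.732×400×2.5×0.882 = 1528 W
P_out = 1.5×746 = 1119 W
Losses = P_in − P_out = 1528 − 1119 = 409 W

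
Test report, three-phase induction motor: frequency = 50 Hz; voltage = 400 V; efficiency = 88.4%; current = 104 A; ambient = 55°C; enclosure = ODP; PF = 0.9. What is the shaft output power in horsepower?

P_in = √3·V·I·cosφ = 1.732 × 400 × 104 × 0.9 = 64846 W
P_out = η·P_in = 0.884 × 64846 = 57324 W
= 57324/746 = 76.8 HP

76.8 HP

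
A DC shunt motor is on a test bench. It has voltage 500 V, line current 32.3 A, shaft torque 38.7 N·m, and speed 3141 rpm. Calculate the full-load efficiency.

78.8 %

ω = 2π × 3141/60 = 328.9 rad/s; P_out = τω = 38.7 × 328.9 = 12728 W
P_in = V·I = 500 × 32.3 = 16150 W
η = P_out / P_in = 12728 / 16150 = 0.788 = 78.8%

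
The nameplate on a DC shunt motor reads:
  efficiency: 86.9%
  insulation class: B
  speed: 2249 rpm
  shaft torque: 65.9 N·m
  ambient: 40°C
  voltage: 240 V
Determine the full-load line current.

ω = 2π×2249/60 = 235.5 rad/s; P_out = τω = 65.9 × 235.5 = 15519 W
P_in = P_out / η = 15519 / 0.869 = 17858 W
I = P_in / V = 17858 / 240 = 74.4 A

74.4 A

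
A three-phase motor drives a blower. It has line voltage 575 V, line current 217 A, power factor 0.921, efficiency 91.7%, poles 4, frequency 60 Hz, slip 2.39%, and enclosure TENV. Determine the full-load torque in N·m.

P_in = √3·V·I·cosφ = 1.732 × 575 × 217 × 0.921 = 199038 W
P_out = η·P_in = 0.917 × 199038 = 182518 W
n_s = 120×60/4 = 1800 rpm; n = 1800×(1−0.0239) = 1757 rpm
ω = 2π×1757/60 = 184 rad/s
τ = P_out/ω = 182518/184 = 992 N·m

992 N·m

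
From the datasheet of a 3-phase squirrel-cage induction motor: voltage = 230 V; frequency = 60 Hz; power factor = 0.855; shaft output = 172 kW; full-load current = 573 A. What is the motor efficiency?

88.1 %

P_out = 172 kW = 172000 W
P_in = √3·V_L·I_L·cosφ = 1.732 × 230 × 573 × 0.855 = 195163 W
η = P_out / P_in = 172000 / 195163 = 0.881 = 88.1%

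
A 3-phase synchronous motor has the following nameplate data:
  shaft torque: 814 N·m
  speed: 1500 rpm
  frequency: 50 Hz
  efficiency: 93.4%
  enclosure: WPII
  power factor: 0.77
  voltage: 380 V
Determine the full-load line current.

ω = 2π×1500/60 = 157.1 rad/s; P_out = τω = 814 × 157.1 = 127879 W
P_in = P_out / η = 127879 / 0.934 = 136915 W
I_L = P_in / (√3·V_L·cosφ) = 136915 / (1.732 × 380 × 0.77) = 270 A

270 A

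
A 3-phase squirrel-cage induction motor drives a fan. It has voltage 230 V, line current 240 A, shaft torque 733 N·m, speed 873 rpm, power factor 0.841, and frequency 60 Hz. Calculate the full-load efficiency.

ω = 2π × 873/60 = 91.42 rad/s; P_out = τω = 733 × 91.42 = 67011 W
P_in = √3·V_L·I_L·cosφ = 1.732 × 230 × 240 × 0.841 = 80405 W
η = P_out / P_in = 67011 / 80405 = 0.833 = 83.3%

83.3 %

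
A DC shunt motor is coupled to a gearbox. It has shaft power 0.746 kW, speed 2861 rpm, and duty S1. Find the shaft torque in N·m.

ω = 2π × 2861/60 = 299.6 rad/s
τ = P/ω = 746/299.6 = 2.49 N·m

2.49 N·m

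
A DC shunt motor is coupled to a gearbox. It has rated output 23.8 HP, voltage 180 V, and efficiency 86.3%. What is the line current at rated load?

114 A

P_out = 23.8 × 746 = 17755 W
P_in = P_out / η = 17755 / 0.863 = 20574 W
I = P_in / V = 20574 / 180 = 114 A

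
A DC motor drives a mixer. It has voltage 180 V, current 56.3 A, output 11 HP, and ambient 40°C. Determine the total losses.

1930 W

P_in = V·I = 180×56.3 = 10134 W
P_out = 11×746 = 8206 W
Losses = P_in − P_out = 10134 − 8206 = 1928 W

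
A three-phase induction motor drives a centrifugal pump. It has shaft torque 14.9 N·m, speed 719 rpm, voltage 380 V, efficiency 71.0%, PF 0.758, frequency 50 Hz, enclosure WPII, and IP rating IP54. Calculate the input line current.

ω = 2π×719/60 = 75.29 rad/s; P_out = τω = 14.9 × 75.29 = 1122 W
P_in = P_out / η = 1122 / 0.710 = 1580 W
I_L = P_in / (√3·V_L·cosφ) = 1580 / (1.732 × 380 × 0.758) = 3.17 A

3.17 A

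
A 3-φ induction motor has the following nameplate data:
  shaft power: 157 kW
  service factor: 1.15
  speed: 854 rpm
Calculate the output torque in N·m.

1760 N·m

ω = 2π × 854/60 = 89.43 rad/s
τ = P/ω = 157000/89.43 = 1760 N·m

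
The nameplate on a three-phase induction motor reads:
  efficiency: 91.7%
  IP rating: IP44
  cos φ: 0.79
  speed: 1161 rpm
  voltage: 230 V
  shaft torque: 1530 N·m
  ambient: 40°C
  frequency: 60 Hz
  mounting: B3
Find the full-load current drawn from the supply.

ω = 2π×1161/60 = 121.6 rad/s; P_out = τω = 1530 × 121.6 = 186048 W
P_in = P_out / η = 186048 / 0.917 = 202888 W
I_L = P_in / (√3·V_L·cosφ) = 202888 / (1.732 × 230 × 0.79) = 645 A

645 A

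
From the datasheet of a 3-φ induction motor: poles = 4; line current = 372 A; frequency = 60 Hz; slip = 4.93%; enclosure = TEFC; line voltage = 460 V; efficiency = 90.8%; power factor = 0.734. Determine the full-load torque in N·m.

P_in = √3·V·I·cosφ = 1.732 × 460 × 372 × 0.734 = 217543 W
P_out = η·P_in = 0.908 × 217543 = 197529 W
n_s = 120×60/4 = 1800 rpm; n = 1800×(1−0.0493) = 1711 rpm
ω = 2π×1711/60 = 179.2 rad/s
τ = P_out/ω = 197529/179.2 = 1100 N·m

1100 N·m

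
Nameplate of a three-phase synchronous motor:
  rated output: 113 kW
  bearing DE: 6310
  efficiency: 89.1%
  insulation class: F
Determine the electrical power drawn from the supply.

127 kW

P_out = 113000 W
P_in = P_out/η = 113000/0.891 = 126824 W = 127 kW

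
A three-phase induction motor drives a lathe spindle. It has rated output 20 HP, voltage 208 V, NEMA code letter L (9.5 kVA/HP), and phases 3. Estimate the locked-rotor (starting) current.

527 A

S_LR = 9.5 × 20 = 190 kVA
I_LR = S_LR/(√3·V_L) = 190000/(1.732×208) = 527 A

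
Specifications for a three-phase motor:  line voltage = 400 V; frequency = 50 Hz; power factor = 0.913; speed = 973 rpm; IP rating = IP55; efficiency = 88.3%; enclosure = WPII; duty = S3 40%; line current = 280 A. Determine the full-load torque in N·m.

1530 N·m

P_in = √3·V·I·cosφ = 1.732 × 400 × 280 × 0.913 = 177107 W
P_out = η·P_in = 0.883 × 177107 = 156385 W
n = 973 rpm
ω = 2π×973/60 = 101.9 rad/s
τ = P_out/ω = 156385/101.9 = 1530 N·m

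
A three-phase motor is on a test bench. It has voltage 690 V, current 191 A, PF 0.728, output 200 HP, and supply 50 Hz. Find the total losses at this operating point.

P_in = √3·V·I·cosφ = 1.732×690×191×0.728 = 166173 W
P_out = 200×746 = 149200 W
Losses = P_in − P_out = 166173 − 149200 = 16973 W

17000 W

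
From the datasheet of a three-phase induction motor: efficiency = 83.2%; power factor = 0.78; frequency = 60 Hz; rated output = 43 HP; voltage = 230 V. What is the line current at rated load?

P_out = 43 × 746 = 32078 W
P_in = P_out / η = 32078 / 0.832 = 38555 W
I_L = P_in / (√3·V_L·cosφ) = 38555 / (1.732 × 230 × 0.78) = 124 A

124 A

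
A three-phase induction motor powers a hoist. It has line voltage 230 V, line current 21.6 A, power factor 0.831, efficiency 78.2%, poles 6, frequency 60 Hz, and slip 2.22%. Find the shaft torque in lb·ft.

33.6 lb·ft

P_in = √3·V·I·cosφ = 1.732 × 230 × 21.6 × 0.831 = 7150 W
P_out = η·P_in = 0.782 × 7150 = 5591 W
n_s = 120×60/6 = 1200 rpm; n = 1200×(1−0.0222) = 1173 rpm
ω = 2π×1173/60 = 122.8 rad/s
τ = P_out/ω = 5591/122.8 = 45.53 N·m
In lb·ft: 45.53/1.356 = 33.6 lb·ft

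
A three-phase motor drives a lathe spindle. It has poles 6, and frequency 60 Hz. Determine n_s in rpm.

1200 rpm

n_s = 120f/p = 120×60/6 = 1200 rpm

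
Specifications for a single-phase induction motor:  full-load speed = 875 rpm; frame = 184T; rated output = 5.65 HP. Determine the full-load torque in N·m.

P_out = 5.65 × 746 = 4215 W
ω = 2π × 875/60 = 91.63 rad/s
τ = P_out/ω = 4215/91.63 = 46 N·m

46 N·m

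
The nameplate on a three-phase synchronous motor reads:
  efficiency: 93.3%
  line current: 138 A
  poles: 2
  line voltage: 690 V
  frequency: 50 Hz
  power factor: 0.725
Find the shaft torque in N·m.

P_in = √3·V·I·cosφ = 1.732 × 690 × 138 × 0.725 = 119568 W
P_out = η·P_in = 0.933 × 119568 = 111557 W
n = n_s = 120×50/2 = 3000 rpm (synchronous)
ω = 2π×3000/60 = 314.2 rad/s
τ = P_out/ω = 111557/314.2 = 355 N·m

355 N·m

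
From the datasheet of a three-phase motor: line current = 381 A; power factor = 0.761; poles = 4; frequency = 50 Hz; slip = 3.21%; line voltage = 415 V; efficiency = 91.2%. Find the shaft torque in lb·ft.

P_in = √3·V·I·cosφ = 1.732 × 415 × 381 × 0.761 = 208404 W
P_out = η·P_in = 0.912 × 208404 = 190064 W
n_s = 120×50/4 = 1500 rpm; n = 1500×(1−0.0321) = 1452 rpm
ω = 2π×1452/60 = 152.1 rad/s
τ = P_out/ω = 190064/152.1 = 1250 N·m
In lb·ft: 1250/1.356 = 922 lb·ft

922 lb·ft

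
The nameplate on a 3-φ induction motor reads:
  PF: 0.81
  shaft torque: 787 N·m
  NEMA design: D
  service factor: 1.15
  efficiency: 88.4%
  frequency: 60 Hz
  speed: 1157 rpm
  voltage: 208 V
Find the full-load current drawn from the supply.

ω = 2π×1157/60 = 121.2 rad/s; P_out = τω = 787 × 121.2 = 95384 W
P_in = P_out / η = 95384 / 0.884 = 107900 W
I_L = P_in / (√3·V_L·cosφ) = 107900 / (1.732 × 208 × 0.81) = 370 A

370 A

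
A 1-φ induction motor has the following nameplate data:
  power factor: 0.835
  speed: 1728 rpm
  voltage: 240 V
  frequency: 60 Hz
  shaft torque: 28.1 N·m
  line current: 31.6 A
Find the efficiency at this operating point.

80.3 %

ω = 2π × 1728/60 = 181 rad/s; P_out = τω = 28.1 × 181 = 5086 W
P_in = V·I·cosφ = 240 × 31.6 × 0.835 = 6333 W
η = P_out / P_in = 5086 / 6333 = 0.803 = 80.3%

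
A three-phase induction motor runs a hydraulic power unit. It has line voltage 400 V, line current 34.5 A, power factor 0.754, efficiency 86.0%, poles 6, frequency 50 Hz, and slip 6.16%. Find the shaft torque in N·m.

P_in = √3·V·I·cosφ = 1.732 × 400 × 34.5 × 0.754 = 18022 W
P_out = η·P_in = 0.86 × 18022 = 15499 W
n_s = 120×50/6 = 1000 rpm; n = 1000×(1−0.0616) = 938 rpm
ω = 2π×938/60 = 98.23 rad/s
τ = P_out/ω = 15499/98.23 = 158 N·m

158 N·m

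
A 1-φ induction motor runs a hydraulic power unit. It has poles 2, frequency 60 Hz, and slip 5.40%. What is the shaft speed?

3406 rpm

n_s = 120f/p = 120×60/2 = 3600 rpm
n = n_s(1 − s) = 3600 × (1 − 0.054) = 3406 rpm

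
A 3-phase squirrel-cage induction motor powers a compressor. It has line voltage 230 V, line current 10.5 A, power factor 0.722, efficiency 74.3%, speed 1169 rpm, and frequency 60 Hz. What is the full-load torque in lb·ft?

P_in = √3·V·I·cosφ = 1.732 × 230 × 10.5 × 0.722 = 3020 W
P_out = η·P_in = 0.743 × 3020 = 2244 W
n = 1169 rpm
ω = 2π×1169/60 = 122.4 rad/s
τ = P_out/ω = 2244/122.4 = 18.33 N·m
In lb·ft: 18.33/1.356 = 13.5 lb·ft

13.5 lb·ft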